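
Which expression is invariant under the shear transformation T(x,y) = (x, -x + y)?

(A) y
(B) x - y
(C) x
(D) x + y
C

Under the shear T(x,y) = (x, -x + y):
Substitute the transformed coordinates into each option and compare with the original:
(A) y  ->  (-x + y) = -x + y   [differs from y: not invariant]
(B) x - y  ->  (x) - (-x + y) = 2x - y   [differs from x - y: not invariant]
(C) x  ->  (x) = x   [equals x: invariant]
(D) x + y  ->  (x) + (-x + y) = y   [differs from x + y: not invariant]

Only option (C), x, is unchanged by the transformation.
A vertical shear moves points parallel to the y-axis, so the x-coordinate (and any function of x alone) is unchanged.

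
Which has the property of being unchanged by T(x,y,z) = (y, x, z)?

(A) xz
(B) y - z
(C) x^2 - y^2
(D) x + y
D

Apply T(x,y,z) = (y, x, z) to each option, i.e. replace (x, y, z) by the transformed coordinates.
Substitute the transformed coordinates into each option and compare with the original:
(A) xz  ->  (y)(z) = yz   [differs from xz: not invariant]
(B) y - z  ->  (x) - (z) = x - z   [differs from y - z: not invariant]
(C) x^2 - y^2  ->  (y)^2 - (x)^2 = -x^2 + y^2   [differs from x^2 - y^2: not invariant]
(D) x + y  ->  (y) + (x) = x + y   [equals x + y: invariant]

Only option (D), x + y, is unchanged by the transformation.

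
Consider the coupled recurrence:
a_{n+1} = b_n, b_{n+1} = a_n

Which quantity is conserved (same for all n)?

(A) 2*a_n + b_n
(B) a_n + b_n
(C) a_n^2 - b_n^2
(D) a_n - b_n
B

Replace a_n by a_{n+1} = b_n and b_n by b_{n+1} = a_n in each option and simplify:
(A) 2*a_n + b_n  ->  2*(b_n) + (a_n) = a_n + 2*b_n   [not conserved]
(B) a_n + b_n  ->  (b_n) + (a_n) = a_n + b_n   [conserved]
(C) a_n^2 - b_n^2  ->  (b_n)^2 - (a_n)^2 = -a_n^2 + b_n^2   [not conserved]
(D) a_n - b_n  ->  (b_n) - (a_n) = -a_n + b_n   [not conserved]

Only (B) a_n + b_n returns to itself after one step, so it is the conserved quantity.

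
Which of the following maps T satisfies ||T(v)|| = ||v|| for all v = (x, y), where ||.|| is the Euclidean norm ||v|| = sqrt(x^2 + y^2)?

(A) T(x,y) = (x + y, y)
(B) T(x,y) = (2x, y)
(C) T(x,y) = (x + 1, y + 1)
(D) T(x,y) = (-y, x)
D

A transformation preserves a norm if ||T(v)|| = ||v|| for every v; a single vector where the norm changes rules an option out.

(A) T(x,y) = (x + y, y): v = (0, 1) has norm sqrt((0)^2 + (1)^2) = 1, but T(v) = (1, 1) has norm sqrt(2) -- not preserved.
(B) T(x,y) = (2x, y): v = (1, 0) has norm sqrt((1)^2 + (0)^2) = 1, but T(v) = (2, 0) has norm 2 -- not preserved.
(C) T(x,y) = (x + 1, y + 1): v = (1, 0) has norm sqrt((1)^2 + (0)^2) = 1, but T(v) = (2, 1) has norm sqrt(5) -- not preserved.
(D) T(x,y) = (-y, x): preserves the norm -- it is an orthogonal map (a rotation/reflection), and (-y)^2 + (x)^2 simplifies to x^2 + y^2.

Therefore the answer is (D).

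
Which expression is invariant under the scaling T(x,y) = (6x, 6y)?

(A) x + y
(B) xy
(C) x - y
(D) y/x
D

Under the uniform scaling T(x,y) = (6x, 6y):
Substitute the transformed coordinates into each option and compare with the original:
(A) x + y  ->  (6x) + (6y) = 6x + 6y   [differs from x + y: not invariant]
(B) xy  ->  (6x)(6y) = 36xy   [differs from xy: not invariant]
(C) x - y  ->  (6x) - (6y) = 6x - 6y   [differs from x - y: not invariant]
(D) y/x  ->  (6y)/(6x) = y/x   [equals y/x: invariant]

Only option (D), y/x, is unchanged by the transformation.
The common factor 6 cancels in a ratio of coordinates, while sums, products and sums of squares pick up factors of 6 or 36.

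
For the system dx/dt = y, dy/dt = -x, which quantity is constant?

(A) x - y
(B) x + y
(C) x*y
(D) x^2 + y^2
D

A first integral I satisfies dI/dt = 0 along every solution. Differentiate each option and use the equation of motion:
(A) d/dt[x - y] = y - (-x) = x + y, not identically 0
(B) d/dt[x + y] = y + (-x) = y - x, not identically 0
(C) d/dt[x*y] = (dx/dt)y + x(dy/dt) = y^2 - x^2, not identically 0
(D) d/dt[x^2 + y^2] = 2x*dx/dt + 2y*dy/dt = 2x*y + 2y*(-x) = 0

Only (D) has zero time-derivative. So x^2 + y^2 (the squared radius; trajectories are circles) is the conserved quantity.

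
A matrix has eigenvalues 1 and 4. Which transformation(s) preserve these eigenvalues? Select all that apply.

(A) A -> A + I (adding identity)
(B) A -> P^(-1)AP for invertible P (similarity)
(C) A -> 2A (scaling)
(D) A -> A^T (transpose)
B and D

Eigenvalues are preserved by:
1. Similarity transformations: A -> P^(-1)AP (same characteristic polynomial)
2. Transpose: A^T has the same eigenvalues as A

Eigenvalues are NOT preserved by:
- Adding identity: eigenvalues become 1+1, 4+1
- Scaling: eigenvalues become 2, 8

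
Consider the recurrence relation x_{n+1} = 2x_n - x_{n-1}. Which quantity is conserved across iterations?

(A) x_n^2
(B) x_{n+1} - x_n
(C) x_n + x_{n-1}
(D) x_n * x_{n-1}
B

For the recurrence x_{n+1} = 2x_n - x_{n-1}:

If x_{n+1} = 2x_n - x_{n-1}, then:
x_{n+1} - x_n = x_n - x_{n-1}
The first difference is constant throughout the sequence.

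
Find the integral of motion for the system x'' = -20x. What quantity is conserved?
E = (x')^2 + 20x^2

Multiply the equation by x':
x' * x'' = -20x * x'
The left side is d/dt[(x')^2/2] and the right side is d/dt[-20x^2/2], so
d/dt[(x')^2/2 + 20x^2/2] = 0, i.e. (x')^2/2 + 20x^2/2 = constant.
Multiplying by 2, the integral of motion is E = (x')^2 + 20x^2.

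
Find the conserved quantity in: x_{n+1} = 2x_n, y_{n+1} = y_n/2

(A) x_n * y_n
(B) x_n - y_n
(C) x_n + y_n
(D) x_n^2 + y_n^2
A

For the recurrence x_{n+1} = 2x_n, y_{n+1} = y_n/2:

x_{n+1} * y_{n+1} = (2x_n) * (y_n/2) = x_n * y_n
The product is conserved.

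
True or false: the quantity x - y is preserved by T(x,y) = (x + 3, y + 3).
True

Substitute T(x,y) = (x + 3, y + 3) into the expression and compare with the original.

Original: x - y
After applying T: (x + 3) - (y + 3) = x - y

This is identical to the original x - y, so the expression is invariant.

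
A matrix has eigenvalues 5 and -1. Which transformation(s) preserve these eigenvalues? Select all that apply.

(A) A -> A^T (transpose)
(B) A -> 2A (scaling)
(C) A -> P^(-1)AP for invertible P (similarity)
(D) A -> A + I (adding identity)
A and C

Eigenvalues are preserved by:
1. Similarity transformations: A -> P^(-1)AP (same characteristic polynomial)
2. Transpose: A^T has the same eigenvalues as A

Eigenvalues are NOT preserved by:
- Adding identity: eigenvalues become 5+1, -1+1
- Scaling: eigenvalues become 10, -2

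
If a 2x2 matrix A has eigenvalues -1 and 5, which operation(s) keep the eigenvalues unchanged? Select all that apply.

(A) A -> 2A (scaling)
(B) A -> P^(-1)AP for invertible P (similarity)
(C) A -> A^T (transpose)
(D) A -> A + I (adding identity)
B and C

Eigenvalues are preserved by:
1. Similarity transformations: A -> P^(-1)AP (same characteristic polynomial)
2. Transpose: A^T has the same eigenvalues as A

Eigenvalues are NOT preserved by:
- Adding identity: eigenvalues become -1+1, 5+1
- Scaling: eigenvalues become -2, 10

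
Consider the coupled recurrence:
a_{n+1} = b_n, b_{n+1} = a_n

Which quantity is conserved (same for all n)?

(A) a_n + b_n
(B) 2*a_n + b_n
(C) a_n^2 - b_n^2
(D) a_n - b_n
A

Replace a_n by a_{n+1} = b_n and b_n by b_{n+1} = a_n in each option and simplify:
(A) a_n + b_n  ->  (b_n) + (a_n) = a_n + b_n   [conserved]
(B) 2*a_n + b_n  ->  2*(b_n) + (a_n) = a_n + 2*b_n   [not conserved]
(C) a_n^2 - b_n^2  ->  (b_n)^2 - (a_n)^2 = -a_n^2 + b_n^2   [not conserved]
(D) a_n - b_n  ->  (b_n) - (a_n) = -a_n + b_n   [not conserved]

Only (A) a_n + b_n returns to itself after one step, so it is the conserved quantity.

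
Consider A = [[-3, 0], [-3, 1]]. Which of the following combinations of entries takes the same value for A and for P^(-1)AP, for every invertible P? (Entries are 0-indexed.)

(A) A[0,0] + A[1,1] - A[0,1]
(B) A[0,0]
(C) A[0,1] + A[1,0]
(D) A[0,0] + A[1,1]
D

A[0,0] + A[1,1] is the trace of A. By the cyclic property of the trace, tr(P^(-1)AP) = tr(APP^(-1)) = tr(A), so it is the same for every matrix similar to A.

The other combinations are not similarity invariants. For example, take P = [[2, 1], [1, 1]] (det P = 1), so P^(-1) = [[1, -1], [-1, 2]] and
B = P^(-1)AP = [[-1, -1], [-4, -1]].
Evaluating each option on A and on B:
(A) A[0,0] + A[1,1] - A[0,1]: -2 for A, -1 for B -> changes
(B) A[0,0]: -3 for A, -1 for B -> changes
(C) A[0,1] + A[1,0]: -3 for A, -5 for B -> changes
(D) A[0,0] + A[1,1]: -2 for A, -2 for B -> unchanged

Only (D) A[0,0] + A[1,1] = -2 survives (and it does so for every P, not just this one), so it is the invariant.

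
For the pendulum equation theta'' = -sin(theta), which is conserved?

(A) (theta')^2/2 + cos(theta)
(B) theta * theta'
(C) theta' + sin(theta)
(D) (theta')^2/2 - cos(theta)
D

A first integral I satisfies dI/dt = 0 along every solution. Differentiate each option and use the equation of motion:
(A) d/dt[(theta')^2/2 + cos(theta)] = theta' theta'' - sin(theta) theta' = -2 theta' sin(theta), not identically 0
(B) d/dt[theta * theta'] = (theta')^2 + theta theta'' = (theta')^2 - theta sin(theta), not identically 0
(C) d/dt[theta' + sin(theta)] = theta'' + cos(theta) theta' = -sin(theta) + theta' cos(theta), not identically 0
(D) d/dt[(theta')^2/2 - cos(theta)] = theta' theta'' + sin(theta) theta' = theta'(-sin(theta)) + theta' sin(theta) = 0

Only (D) has zero time-derivative. This is the total energy: kinetic (theta')^2/2 plus potential -cos(theta).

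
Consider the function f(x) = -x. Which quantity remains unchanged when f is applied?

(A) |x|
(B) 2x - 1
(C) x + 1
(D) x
A

For f(x) = -x:
Applying f replaces x by -x. Since |-x| = |x|, the absolute value is unchanged by f, whereas x -> -x, 2x - 1 -> -2x - 1 and x + 1 -> -x + 1 all change.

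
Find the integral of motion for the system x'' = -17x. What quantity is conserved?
E = (x')^2 + 17x^2

Multiply the equation by x':
x' * x'' = -17x * x'
The left side is d/dt[(x')^2/2] and the right side is d/dt[-17x^2/2], so
d/dt[(x')^2/2 + 17x^2/2] = 0, i.e. (x')^2/2 + 17x^2/2 = constant.
Multiplying by 2, the integral of motion is E = (x')^2 + 17x^2.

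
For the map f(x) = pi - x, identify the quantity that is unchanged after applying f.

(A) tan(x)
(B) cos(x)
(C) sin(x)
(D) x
C

For f(x) = pi - x:
sin(pi - x) = sin(x), so sine is invariant under this transformation.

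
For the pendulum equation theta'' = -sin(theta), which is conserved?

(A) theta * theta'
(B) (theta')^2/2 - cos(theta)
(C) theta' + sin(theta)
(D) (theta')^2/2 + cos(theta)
B

A first integral I satisfies dI/dt = 0 along every solution. Differentiate each option and use the equation of motion:
(A) d/dt[theta * theta'] = (theta')^2 + theta theta'' = (theta')^2 - theta sin(theta), not identically 0
(B) d/dt[(theta')^2/2 - cos(theta)] = theta' theta'' + sin(theta) theta' = theta'(-sin(theta)) + theta' sin(theta) = 0
(C) d/dt[theta' + sin(theta)] = theta'' + cos(theta) theta' = -sin(theta) + theta' cos(theta), not identically 0
(D) d/dt[(theta')^2/2 + cos(theta)] = theta' theta'' - sin(theta) theta' = -2 theta' sin(theta), not identically 0

Only (B) has zero time-derivative. This is the total energy: kinetic (theta')^2/2 plus potential -cos(theta).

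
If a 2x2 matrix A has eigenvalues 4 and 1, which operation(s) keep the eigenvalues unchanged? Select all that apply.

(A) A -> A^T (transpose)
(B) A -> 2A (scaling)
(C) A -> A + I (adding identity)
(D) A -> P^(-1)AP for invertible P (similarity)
A and D

Eigenvalues are preserved by:
1. Similarity transformations: A -> P^(-1)AP (same characteristic polynomial)
2. Transpose: A^T has the same eigenvalues as A

Eigenvalues are NOT preserved by:
- Adding identity: eigenvalues become 4+1, 1+1
- Scaling: eigenvalues become 8, 2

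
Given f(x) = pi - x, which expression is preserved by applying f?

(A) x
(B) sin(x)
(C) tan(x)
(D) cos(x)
B

For f(x) = pi - x:
sin(pi - x) = sin(x), so sine is invariant under this transformation.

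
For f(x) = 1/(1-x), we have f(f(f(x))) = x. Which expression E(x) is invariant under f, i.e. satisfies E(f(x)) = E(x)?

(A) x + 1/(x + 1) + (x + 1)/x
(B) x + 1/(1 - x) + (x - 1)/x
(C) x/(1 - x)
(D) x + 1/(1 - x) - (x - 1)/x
B

Replace x by f(x) = 1/(1 - x) in each option and simplify. As a quick numerical cross-check, also compare E(4) with E(f(4)) = E(-1/3).

(A) x + 1/(x + 1) + (x + 1)/x  ->  (1/(1 - x)) + 1/((1/(1 - x)) + 1) + ((1/(1 - x)) + 1)/(1/(1 - x)) = (-x^3 + 6x^2 - 11x + 7)/(x^2 - 3x + 2); check: E(4) = 109/20 but E(-1/3) = -5/6.   [not invariant]
(B) x + 1/(1 - x) + (x - 1)/x  ->  (1/(1 - x)) + 1/(1 - (1/(1 - x))) + ((1/(1 - x)) - 1)/(1/(1 - x)), which simplifies back to x + 1/(1 - x) + (x - 1)/x; check: E(4) = 53/12, E(-1/3) = 53/12.   [invariant]
(C) x/(1 - x)  ->  (1/(1 - x))/(1 - (1/(1 - x))) = -1/x; check: E(4) = -4/3 but E(-1/3) = -1/4.   [not invariant]
(D) x + 1/(1 - x) - (x - 1)/x  ->  (1/(1 - x)) + 1/(1 - (1/(1 - x))) - ((1/(1 - x)) - 1)/(1/(1 - x)) = (x^2(1 - x) - x + (x - 1)^2)/(x(x - 1)); check: E(4) = 35/12 but E(-1/3) = -43/12.   [not invariant]

Only (B) is unchanged. Indeed f(f(x)) = 1/(1 - 1/(1-x)) = (1-x)/(-x) = (x-1)/x, so E(x) = x + f(x) + f(f(x)) is the sum over the whole 3-cycle; applying f just permutes the three terms cyclically (x -> f(x) -> f(f(x)) -> x), leaving the sum unchanged.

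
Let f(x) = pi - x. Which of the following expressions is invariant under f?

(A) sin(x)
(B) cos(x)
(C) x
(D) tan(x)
A

For f(x) = pi - x:
sin(pi - x) = sin(x), so sine is invariant under this transformation.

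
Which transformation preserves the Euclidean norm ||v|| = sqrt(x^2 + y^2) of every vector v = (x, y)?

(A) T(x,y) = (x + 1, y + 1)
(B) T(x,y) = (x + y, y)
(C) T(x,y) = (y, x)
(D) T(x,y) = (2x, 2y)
C

A transformation preserves a norm if ||T(v)|| = ||v|| for every v; a single vector where the norm changes rules an option out.

(A) T(x,y) = (x + 1, y + 1): v = (1, 0) has norm sqrt((1)^2 + (0)^2) = 1, but T(v) = (2, 1) has norm sqrt(5) -- not preserved.
(B) T(x,y) = (x + y, y): v = (0, 1) has norm sqrt((0)^2 + (1)^2) = 1, but T(v) = (1, 1) has norm sqrt(2) -- not preserved.
(C) T(x,y) = (y, x): preserves the norm -- it is an orthogonal map (a rotation/reflection), and (y)^2 + (x)^2 simplifies to x^2 + y^2.
(D) T(x,y) = (2x, 2y): v = (1, 0) has norm sqrt((1)^2 + (0)^2) = 1, but T(v) = (2, 0) has norm 2 -- not preserved.

Therefore the answer is (C).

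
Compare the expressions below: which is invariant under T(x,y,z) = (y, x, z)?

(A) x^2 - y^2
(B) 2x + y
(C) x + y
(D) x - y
C

Apply T(x,y,z) = (y, x, z) to each option, i.e. replace (x, y, z) by the transformed coordinates.
Substitute the transformed coordinates into each option and compare with the original:
(A) x^2 - y^2  ->  (y)^2 - (x)^2 = -x^2 + y^2   [differs from x^2 - y^2: not invariant]
(B) 2x + y  ->  2(y) + (x) = x + 2y   [differs from 2x + y: not invariant]
(C) x + y  ->  (y) + (x) = x + y   [equals x + y: invariant]
(D) x - y  ->  (y) - (x) = -x + y   [differs from x - y: not invariant]

Only option (C), x + y, is unchanged by the transformation.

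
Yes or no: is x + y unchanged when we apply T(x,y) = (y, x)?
Yes

Substitute T(x,y) = (y, x) into the expression and compare with the original.

Original: x + y
After applying T: (y) + (x) = x + y

This is identical to the original x + y, so the expression is invariant.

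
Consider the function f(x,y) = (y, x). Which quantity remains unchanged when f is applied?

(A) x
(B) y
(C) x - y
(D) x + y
D

For f(x,y) = (y, x):
After applying f: x' = y, y' = x. So x' + y' = y + x = x + y.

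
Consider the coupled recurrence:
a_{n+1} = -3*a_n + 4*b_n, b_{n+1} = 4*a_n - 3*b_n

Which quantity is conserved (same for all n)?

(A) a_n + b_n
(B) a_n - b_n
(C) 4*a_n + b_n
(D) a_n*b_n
A

Replace a_n by a_{n+1} = -3*a_n + 4*b_n and b_n by b_{n+1} = 4*a_n - 3*b_n in each option and simplify:
(A) a_n + b_n  ->  (-3*a_n + 4*b_n) + (4*a_n - 3*b_n) = a_n + b_n   [conserved]
(B) a_n - b_n  ->  (-3*a_n + 4*b_n) - (4*a_n - 3*b_n) = -7*a_n + 7*b_n   [not conserved]
(C) 4*a_n + b_n  ->  4*(-3*a_n + 4*b_n) + (4*a_n - 3*b_n) = -8*a_n + 13*b_n   [not conserved]
(D) a_n*b_n  ->  (-3*a_n + 4*b_n)*(4*a_n - 3*b_n) = -12*a_n^2 + 25*a_n*b_n - 12*b_n^2   [not conserved]

Only (A) a_n + b_n returns to itself after one step, so it is the conserved quantity.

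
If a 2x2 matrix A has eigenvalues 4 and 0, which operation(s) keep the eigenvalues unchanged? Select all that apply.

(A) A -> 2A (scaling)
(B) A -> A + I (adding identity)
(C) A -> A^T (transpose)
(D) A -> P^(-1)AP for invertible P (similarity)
C and D

Eigenvalues are preserved by:
1. Similarity transformations: A -> P^(-1)AP (same characteristic polynomial)
2. Transpose: A^T has the same eigenvalues as A

Eigenvalues are NOT preserved by:
- Adding identity: eigenvalues become 4+1, 0+1
- Scaling: eigenvalues become 8, 0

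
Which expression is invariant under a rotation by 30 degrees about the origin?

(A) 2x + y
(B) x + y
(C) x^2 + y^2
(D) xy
C

A rotation by 30 degrees sends (x, y) to (sqrt(3)x/2 - y/2, x/2 + sqrt(3)y/2).
Substitute the transformed coordinates into each option and compare with the original:
(A) 2x + y  ->  2(sqrt(3)x/2 - y/2) + (x/2 + sqrt(3)y/2) = x/2 + sqrt(3)x - y + sqrt(3)y/2   [differs from 2x + y: not invariant]
(B) x + y  ->  (sqrt(3)x/2 - y/2) + (x/2 + sqrt(3)y/2) = x/2 + sqrt(3)x/2 - y/2 + sqrt(3)y/2   [differs from x + y: not invariant]
(C) x^2 + y^2  ->  (sqrt(3)x/2 - y/2)^2 + (x/2 + sqrt(3)y/2)^2 = x^2 + y^2   [equals x^2 + y^2: invariant]
(D) xy  ->  (sqrt(3)x/2 - y/2)(x/2 + sqrt(3)y/2) = sqrt(3)x^2/4 + xy/2 - sqrt(3)y^2/4   [differs from xy: not invariant]

Only option (C), x^2 + y^2, is unchanged by the transformation.
Geometrically, x^2 + y^2 is the squared distance from the origin, which every rotation about the origin preserves.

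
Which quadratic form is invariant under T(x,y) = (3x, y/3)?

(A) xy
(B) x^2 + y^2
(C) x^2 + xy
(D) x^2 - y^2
A

T multiplies x by 3 and divides y by 3.
Substitute the transformed coordinates into each option and compare with the original:
(A) xy  ->  (3x)(y/3) = xy   [equals xy: invariant]
(B) x^2 + y^2  ->  (3x)^2 + (y/3)^2 = 9x^2 + y^2/9   [differs from x^2 + y^2: not invariant]
(C) x^2 + xy  ->  (3x)^2 + (3x)(y/3) = 9x^2 + xy   [differs from x^2 + xy: not invariant]
(D) x^2 - y^2  ->  (3x)^2 - (y/3)^2 = 9x^2 - y^2/9   [differs from x^2 - y^2: not invariant]

Only option (A), xy, is unchanged by the transformation.
The factors 3 and 1/3 cancel only in the pure product xy.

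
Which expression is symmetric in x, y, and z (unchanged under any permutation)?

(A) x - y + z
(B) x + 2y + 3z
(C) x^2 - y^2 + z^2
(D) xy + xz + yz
D

A symmetric expression is unchanged when the variables are permuted; here the transformation to test is the swap (x, y) -> (y, x).
A symmetric expression must survive every permutation; the single swap x <-> y already eliminates the distractors, and the keyed expression is also unchanged by x <-> z and y <-> z (each variable enters it in exactly the same way).
Substitute the transformed coordinates into each option and compare with the original:
(A) x - y + z  ->  (y) - (x) + z = -x + y + z   [differs from x - y + z: not invariant]
(B) x + 2y + 3z  ->  (y) + 2(x) + 3z = 2x + y + 3z   [differs from x + 2y + 3z: not invariant]
(C) x^2 - y^2 + z^2  ->  (y)^2 - (x)^2 + z^2 = -x^2 + y^2 + z^2   [differs from x^2 - y^2 + z^2: not invariant]
(D) xy + xz + yz  ->  (y)(x) + (y)z + (x)z = xy + xz + yz   [equals xy + xz + yz: invariant]

Only option (D), xy + xz + yz, is unchanged by the transformation.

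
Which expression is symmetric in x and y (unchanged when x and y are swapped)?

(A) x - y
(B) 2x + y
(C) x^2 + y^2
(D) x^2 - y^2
C

A symmetric expression is unchanged when the variables are permuted; here the transformation to test is the swap (x, y) -> (y, x).
Substitute the transformed coordinates into each option and compare with the original:
(A) x - y  ->  (y) - (x) = -x + y   [differs from x - y: not invariant]
(B) 2x + y  ->  2(y) + (x) = x + 2y   [differs from 2x + y: not invariant]
(C) x^2 + y^2  ->  (y)^2 + (x)^2 = x^2 + y^2   [equals x^2 + y^2: invariant]
(D) x^2 - y^2  ->  (y)^2 - (x)^2 = -x^2 + y^2   [differs from x^2 - y^2: not invariant]

Only option (C), x^2 + y^2, is unchanged by the transformation.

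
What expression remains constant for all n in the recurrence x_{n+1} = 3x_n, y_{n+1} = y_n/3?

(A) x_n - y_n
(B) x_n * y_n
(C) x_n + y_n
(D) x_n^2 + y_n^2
B

For the recurrence x_{n+1} = 3x_n, y_{n+1} = y_n/3:

x_{n+1} * y_{n+1} = (3x_n) * (y_n/3) = x_n * y_n
The product is conserved.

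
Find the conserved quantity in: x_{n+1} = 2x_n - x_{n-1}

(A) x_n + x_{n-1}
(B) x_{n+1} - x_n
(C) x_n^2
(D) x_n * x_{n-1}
B

For the recurrence x_{n+1} = 2x_n - x_{n-1}:

If x_{n+1} = 2x_n - x_{n-1}, then:
x_{n+1} - x_n = x_n - x_{n-1}
The first difference is constant throughout the sequence.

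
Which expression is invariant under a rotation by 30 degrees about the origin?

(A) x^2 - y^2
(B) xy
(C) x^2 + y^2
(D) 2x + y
C

A rotation by 30 degrees sends (x, y) to (sqrt(3)x/2 - y/2, x/2 + sqrt(3)y/2).
Substitute the transformed coordinates into each option and compare with the original:
(A) x^2 - y^2  ->  (sqrt(3)x/2 - y/2)^2 - (x/2 + sqrt(3)y/2)^2 = x^2/2 - sqrt(3)xy - y^2/2   [differs from x^2 - y^2: not invariant]
(B) xy  ->  (sqrt(3)x/2 - y/2)(x/2 + sqrt(3)y/2) = sqrt(3)x^2/4 + xy/2 - sqrt(3)y^2/4   [differs from xy: not invariant]
(C) x^2 + y^2  ->  (sqrt(3)x/2 - y/2)^2 + (x/2 + sqrt(3)y/2)^2 = x^2 + y^2   [equals x^2 + y^2: invariant]
(D) 2x + y  ->  2(sqrt(3)x/2 - y/2) + (x/2 + sqrt(3)y/2) = x/2 + sqrt(3)x - y + sqrt(3)y/2   [differs from 2x + y: not invariant]

Only option (C), x^2 + y^2, is unchanged by the transformation.
Geometrically, x^2 + y^2 is the squared distance from the origin, which every rotation about the origin preserves.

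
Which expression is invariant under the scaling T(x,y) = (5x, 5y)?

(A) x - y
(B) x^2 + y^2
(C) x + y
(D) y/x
D

Under the uniform scaling T(x,y) = (5x, 5y):
Substitute the transformed coordinates into each option and compare with the original:
(A) x - y  ->  (5x) - (5y) = 5x - 5y   [differs from x - y: not invariant]
(B) x^2 + y^2  ->  (5x)^2 + (5y)^2 = 25x^2 + 25y^2   [differs from x^2 + y^2: not invariant]
(C) x + y  ->  (5x) + (5y) = 5x + 5y   [differs from x + y: not invariant]
(D) y/x  ->  (5y)/(5x) = y/x   [equals y/x: invariant]

Only option (D), y/x, is unchanged by the transformation.
The common factor 5 cancels in a ratio of coordinates, while sums, products and sums of squares pick up factors of 5 or 25.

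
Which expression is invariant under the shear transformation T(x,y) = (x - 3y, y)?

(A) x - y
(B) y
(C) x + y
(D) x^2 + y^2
B

Under the shear T(x,y) = (x - 3y, y):
Substitute the transformed coordinates into each option and compare with the original:
(A) x - y  ->  (x - 3y) - (y) = x - 4y   [differs from x - y: not invariant]
(B) y  ->  (y) = y   [equals y: invariant]
(C) x + y  ->  (x - 3y) + (y) = x - 2y   [differs from x + y: not invariant]
(D) x^2 + y^2  ->  (x - 3y)^2 + (y)^2 = x^2 - 6xy + 10y^2   [differs from x^2 + y^2: not invariant]

Only option (B), y, is unchanged by the transformation.
A horizontal shear moves points parallel to the x-axis, so the y-coordinate (and any function of y alone) is unchanged.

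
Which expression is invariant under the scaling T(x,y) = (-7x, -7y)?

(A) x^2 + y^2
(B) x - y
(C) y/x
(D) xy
C

Under the uniform scaling T(x,y) = (-7x, -7y):
Substitute the transformed coordinates into each option and compare with the original:
(A) x^2 + y^2  ->  (-7x)^2 + (-7y)^2 = 49x^2 + 49y^2   [differs from x^2 + y^2: not invariant]
(B) x - y  ->  (-7x) - (-7y) = -7x + 7y   [differs from x - y: not invariant]
(C) y/x  ->  (-7y)/(-7x) = y/x   [equals y/x: invariant]
(D) xy  ->  (-7x)(-7y) = 49xy   [differs from xy: not invariant]

Only option (C), y/x, is unchanged by the transformation.
The common factor -7 cancels in a ratio of coordinates, while sums, products and sums of squares pick up factors of -7 or 49.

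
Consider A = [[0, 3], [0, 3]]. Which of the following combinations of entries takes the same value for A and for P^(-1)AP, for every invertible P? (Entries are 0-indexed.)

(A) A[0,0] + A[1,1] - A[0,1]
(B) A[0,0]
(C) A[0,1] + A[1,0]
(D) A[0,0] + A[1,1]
D

A[0,0] + A[1,1] is the trace of A. By the cyclic property of the trace, tr(P^(-1)AP) = tr(APP^(-1)) = tr(A), so it is the same for every matrix similar to A.

The other combinations are not similarity invariants. For example, take P = [[1, 1], [1, 2]] (det P = 1), so P^(-1) = [[2, -1], [-1, 1]] and
B = P^(-1)AP = [[3, 6], [0, 0]].
Evaluating each option on A and on B:
(A) A[0,0] + A[1,1] - A[0,1]: 0 for A, -3 for B -> changes
(B) A[0,0]: 0 for A, 3 for B -> changes
(C) A[0,1] + A[1,0]: 3 for A, 6 for B -> changes
(D) A[0,0] + A[1,1]: 3 for A, 3 for B -> unchanged

Only (D) A[0,0] + A[1,1] = 3 survives (and it does so for every P, not just this one), so it is the invariant.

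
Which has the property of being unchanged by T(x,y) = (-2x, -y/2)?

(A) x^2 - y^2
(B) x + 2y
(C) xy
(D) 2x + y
C

An expression E(x,y) is invariant under T if E(T(x,y)) = E(x,y). Here T(x,y) = (-2x, -y/2).
Substitute the transformed coordinates into each option and compare with the original:
(A) x^2 - y^2  ->  (-2x)^2 - (-y/2)^2 = 4x^2 - y^2/4   [differs from x^2 - y^2: not invariant]
(B) x + 2y  ->  (-2x) + 2(-y/2) = -2x - y   [differs from x + 2y: not invariant]
(C) xy  ->  (-2x)(-y/2) = xy   [equals xy: invariant]
(D) 2x + y  ->  2(-2x) + (-y/2) = -4x - y/2   [differs from 2x + y: not invariant]

Only option (C), xy, is unchanged by the transformation.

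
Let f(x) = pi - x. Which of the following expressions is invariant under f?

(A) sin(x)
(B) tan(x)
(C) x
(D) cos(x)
A

For f(x) = pi - x:
sin(pi - x) = sin(x), so sine is invariant under this transformation.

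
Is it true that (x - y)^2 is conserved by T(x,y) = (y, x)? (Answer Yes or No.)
Yes

Substitute T(x,y) = (y, x) into the expression and compare with the original.

Original: (x - y)^2
After applying T: ((y) - (x))^2 = x^2 - 2xy + y^2

This is identical to the original (x - y)^2, so the expression is invariant.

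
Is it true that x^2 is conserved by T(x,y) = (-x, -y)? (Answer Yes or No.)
Yes

Substitute T(x,y) = (-x, -y) into the expression and compare with the original.

Original: x^2
After applying T: (-x)^2 = x^2

This is identical to the original x^2, so the expression is invariant.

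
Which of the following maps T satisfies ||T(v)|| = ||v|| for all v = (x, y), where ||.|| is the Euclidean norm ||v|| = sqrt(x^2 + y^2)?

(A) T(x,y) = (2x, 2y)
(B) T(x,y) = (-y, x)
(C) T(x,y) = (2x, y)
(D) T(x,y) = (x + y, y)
B

A transformation preserves a norm if ||T(v)|| = ||v|| for every v; a single vector where the norm changes rules an option out.

(A) T(x,y) = (2x, 2y): v = (1, 0) has norm sqrt((1)^2 + (0)^2) = 1, but T(v) = (2, 0) has norm 2 -- not preserved.
(B) T(x,y) = (-y, x): preserves the norm -- it is an orthogonal map (a rotation/reflection), and (-y)^2 + (x)^2 simplifies to x^2 + y^2.
(C) T(x,y) = (2x, y): v = (1, 0) has norm sqrt((1)^2 + (0)^2) = 1, but T(v) = (2, 0) has norm 2 -- not preserved.
(D) T(x,y) = (x + y, y): v = (0, 1) has norm sqrt((0)^2 + (1)^2) = 1, but T(v) = (1, 1) has norm sqrt(2) -- not preserved.

Therefore the answer is (B).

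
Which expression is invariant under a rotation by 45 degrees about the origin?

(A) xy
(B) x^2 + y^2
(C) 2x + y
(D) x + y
B

A rotation by 45 degrees sends (x, y) to (sqrt(2)x/2 - sqrt(2)y/2, sqrt(2)x/2 + sqrt(2)y/2).
Substitute the transformed coordinates into each option and compare with the original:
(A) xy  ->  (sqrt(2)x/2 - sqrt(2)y/2)(sqrt(2)x/2 + sqrt(2)y/2) = x^2/2 - y^2/2   [differs from xy: not invariant]
(B) x^2 + y^2  ->  (sqrt(2)x/2 - sqrt(2)y/2)^2 + (sqrt(2)x/2 + sqrt(2)y/2)^2 = x^2 + y^2   [equals x^2 + y^2: invariant]
(C) 2x + y  ->  2(sqrt(2)x/2 - sqrt(2)y/2) + (sqrt(2)x/2 + sqrt(2)y/2) = 3sqrt(2)x/2 - sqrt(2)y/2   [differs from 2x + y: not invariant]
(D) x + y  ->  (sqrt(2)x/2 - sqrt(2)y/2) + (sqrt(2)x/2 + sqrt(2)y/2) = sqrt(2)x   [differs from x + y: not invariant]

Only option (B), x^2 + y^2, is unchanged by the transformation.
Geometrically, x^2 + y^2 is the squared distance from the origin, which every rotation about the origin preserves.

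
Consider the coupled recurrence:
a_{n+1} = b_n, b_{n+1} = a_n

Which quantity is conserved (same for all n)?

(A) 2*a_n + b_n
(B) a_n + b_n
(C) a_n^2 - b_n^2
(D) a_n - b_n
B

Replace a_n by a_{n+1} = b_n and b_n by b_{n+1} = a_n in each option and simplify:
(A) 2*a_n + b_n  ->  2*(b_n) + (a_n) = a_n + 2*b_n   [not conserved]
(B) a_n + b_n  ->  (b_n) + (a_n) = a_n + b_n   [conserved]
(C) a_n^2 - b_n^2  ->  (b_n)^2 - (a_n)^2 = -a_n^2 + b_n^2   [not conserved]
(D) a_n - b_n  ->  (b_n) - (a_n) = -a_n + b_n   [not conserved]

Only (B) a_n + b_n returns to itself after one step, so it is the conserved quantity.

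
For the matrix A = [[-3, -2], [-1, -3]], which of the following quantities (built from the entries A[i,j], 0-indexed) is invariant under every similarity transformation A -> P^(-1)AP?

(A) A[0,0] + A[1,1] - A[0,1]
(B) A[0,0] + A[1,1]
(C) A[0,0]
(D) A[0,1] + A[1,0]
B

A[0,0] + A[1,1] is the trace of A. By the cyclic property of the trace, tr(P^(-1)AP) = tr(APP^(-1)) = tr(A), so it is the same for every matrix similar to A.

The other combinations are not similarity invariants. For example, take P = [[1, -1], [0, 1]] (det P = 1), so P^(-1) = [[1, 1], [0, 1]] and
B = P^(-1)AP = [[-4, -1], [-1, -2]].
Evaluating each option on A and on B:
(A) A[0,0] + A[1,1] - A[0,1]: -4 for A, -5 for B -> changes
(B) A[0,0] + A[1,1]: -6 for A, -6 for B -> unchanged
(C) A[0,0]: -3 for A, -4 for B -> changes
(D) A[0,1] + A[1,0]: -3 for A, -2 for B -> changes

Only (B) A[0,0] + A[1,1] = -6 survives (and it does so for every P, not just this one), so it is the invariant.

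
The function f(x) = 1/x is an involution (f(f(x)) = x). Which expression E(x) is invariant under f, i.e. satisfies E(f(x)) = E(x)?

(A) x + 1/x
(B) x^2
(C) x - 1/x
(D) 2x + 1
A

Replace x by f(x) = 1/x in each option and simplify. As a quick numerical cross-check, also compare E(4) with E(f(4)) = E(1/4).

(A) x + 1/x  ->  (1/x) + 1/(1/x), which simplifies back to x + 1/x; check: E(4) = 17/4, E(1/4) = 17/4.   [invariant]
(B) x^2  ->  (1/x)^2 = x^(-2); check: E(4) = 16 but E(1/4) = 1/16.   [not invariant]
(C) x - 1/x  ->  (1/x) - 1/(1/x) = -x + 1/x; check: E(4) = 15/4 but E(1/4) = -15/4.   [not invariant]
(D) 2x + 1  ->  2(1/x) + 1 = (x + 2)/x; check: E(4) = 9 but E(1/4) = 3/2.   [not invariant]

Only (A) is unchanged. E is symmetric under swapping x with f(x) = 1/x, which is exactly what an involution does.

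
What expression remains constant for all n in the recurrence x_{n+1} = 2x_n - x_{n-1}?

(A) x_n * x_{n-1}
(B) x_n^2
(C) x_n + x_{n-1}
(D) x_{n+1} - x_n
D

For the recurrence x_{n+1} = 2x_n - x_{n-1}:

If x_{n+1} = 2x_n - x_{n-1}, then:
x_{n+1} - x_n = x_n - x_{n-1}
The first difference is constant throughout the sequence.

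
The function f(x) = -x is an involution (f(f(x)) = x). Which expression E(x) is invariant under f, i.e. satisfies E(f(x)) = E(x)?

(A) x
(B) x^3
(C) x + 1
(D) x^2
D

Replace x by f(x) = -x in each option and simplify. As a quick numerical cross-check, also compare E(3) with E(f(3)) = E(-3).

(A) x  ->  (-x) = -x; check: E(3) = 3 but E(-3) = -3.   [not invariant]
(B) x^3  ->  (-x)^3 = -x^3; check: E(3) = 27 but E(-3) = -27.   [not invariant]
(C) x + 1  ->  (-x) + 1 = 1 - x; check: E(3) = 4 but E(-3) = -2.   [not invariant]
(D) x^2  ->  (-x)^2, which simplifies back to x^2; check: E(3) = 9, E(-3) = 9.   [invariant]

Only (D) is unchanged. E is symmetric under swapping x with f(x) = -x, which is exactly what an involution does.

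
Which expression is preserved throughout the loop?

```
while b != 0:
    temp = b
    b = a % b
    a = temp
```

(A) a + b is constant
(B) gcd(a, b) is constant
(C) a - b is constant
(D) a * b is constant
B

A loop invariant must hold before the first iteration and be re-established by every execution of the body.

(B) gcd(a, b) is constant: One iteration replaces (a, b) by (b, a mod b). Since a mod b = a - q*b for an integer q, any common divisor of a and b divides b and a mod b, and conversely; hence gcd(b, a mod b) = gcd(a, b). For instance (22, 5) -> (5, 2) keeps gcd = 1. At exit b = 0 and a = gcd of the original inputs.

The other options fail:
(A) a + b is constant: e.g. (a, b) = (22, 5) -> (5, 2): the sum goes from 27 to 7.
(C) a - b is constant: e.g. (a, b) = (22, 5) -> (5, 2): the difference goes from 17 to 3.
(D) a * b is constant: e.g. (a, b) = (22, 5) -> (5, 2): the product goes from 110 to 10.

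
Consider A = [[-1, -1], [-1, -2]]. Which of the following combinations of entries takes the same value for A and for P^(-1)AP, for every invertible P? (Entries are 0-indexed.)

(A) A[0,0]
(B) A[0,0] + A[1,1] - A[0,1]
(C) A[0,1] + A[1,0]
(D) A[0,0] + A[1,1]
D

A[0,0] + A[1,1] is the trace of A. By the cyclic property of the trace, tr(P^(-1)AP) = tr(APP^(-1)) = tr(A), so it is the same for every matrix similar to A.

The other combinations are not similarity invariants. For example, take P = [[1, 1], [0, 1]] (det P = 1), so P^(-1) = [[1, -1], [0, 1]] and
B = P^(-1)AP = [[0, 1], [-1, -3]].
Evaluating each option on A and on B:
(A) A[0,0]: -1 for A, 0 for B -> changes
(B) A[0,0] + A[1,1] - A[0,1]: -2 for A, -4 for B -> changes
(C) A[0,1] + A[1,0]: -2 for A, 0 for B -> changes
(D) A[0,0] + A[1,1]: -3 for A, -3 for B -> unchanged

Only (D) A[0,0] + A[1,1] = -3 survives (and it does so for every P, not just this one), so it is the invariant.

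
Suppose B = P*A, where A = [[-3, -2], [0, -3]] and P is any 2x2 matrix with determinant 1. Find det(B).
9

By the multiplicative property of determinants, det(B) = det(P*A) = det(P) * det(A) = det(A),
so the determinant is invariant under multiplication by any determinant-1 matrix; we just need det(A).

det(A) = (-3)(-3) - (-2)(0) = 9 - 0 = 9

Therefore det(B) = 1 * 9 = 9.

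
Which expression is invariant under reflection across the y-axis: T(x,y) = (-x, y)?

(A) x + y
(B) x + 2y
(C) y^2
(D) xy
C

The map is reflection across the y-axis: T(x,y) = (-x, y).
Substitute the transformed coordinates into each option and compare with the original:
(A) x + y  ->  (-x) + (y) = -x + y   [differs from x + y: not invariant]
(B) x + 2y  ->  (-x) + 2(y) = -x + 2y   [differs from x + 2y: not invariant]
(C) y^2  ->  (y)^2 = y^2   [equals y^2: invariant]
(D) xy  ->  (-x)(y) = -xy   [differs from xy: not invariant]

Only option (C), y^2, is unchanged by the transformation.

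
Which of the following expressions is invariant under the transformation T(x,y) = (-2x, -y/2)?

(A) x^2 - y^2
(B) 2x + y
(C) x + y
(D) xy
D

An expression E(x,y) is invariant under T if E(T(x,y)) = E(x,y). Here T(x,y) = (-2x, -y/2).
Substitute the transformed coordinates into each option and compare with the original:
(A) x^2 - y^2  ->  (-2x)^2 - (-y/2)^2 = 4x^2 - y^2/4   [differs from x^2 - y^2: not invariant]
(B) 2x + y  ->  2(-2x) + (-y/2) = -4x - y/2   [differs from 2x + y: not invariant]
(C) x + y  ->  (-2x) + (-y/2) = -2x - y/2   [differs from x + y: not invariant]
(D) xy  ->  (-2x)(-y/2) = xy   [equals xy: invariant]

Only option (D), xy, is unchanged by the transformation.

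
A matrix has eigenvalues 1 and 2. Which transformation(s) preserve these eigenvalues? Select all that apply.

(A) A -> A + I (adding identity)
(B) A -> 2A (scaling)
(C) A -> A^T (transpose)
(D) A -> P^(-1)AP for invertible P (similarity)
C and D

Eigenvalues are preserved by:
1. Similarity transformations: A -> P^(-1)AP (same characteristic polynomial)
2. Transpose: A^T has the same eigenvalues as A

Eigenvalues are NOT preserved by:
- Adding identity: eigenvalues become 1+1, 2+1
- Scaling: eigenvalues become 2, 4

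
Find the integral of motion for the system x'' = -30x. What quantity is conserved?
E = (x')^2 + 30x^2

Multiply the equation by x':
x' * x'' = -30x * x'
The left side is d/dt[(x')^2/2] and the right side is d/dt[-30x^2/2], so
d/dt[(x')^2/2 + 30x^2/2] = 0, i.e. (x')^2/2 + 30x^2/2 = constant.
Multiplying by 2, the integral of motion is E = (x')^2 + 30x^2.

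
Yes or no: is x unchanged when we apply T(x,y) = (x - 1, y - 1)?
No

Substitute T(x,y) = (x - 1, y - 1) into the expression and compare with the original.

Original: x
After applying T: (x - 1) = x - 1

This differs from the original x (difference: -1), so the expression is NOT invariant.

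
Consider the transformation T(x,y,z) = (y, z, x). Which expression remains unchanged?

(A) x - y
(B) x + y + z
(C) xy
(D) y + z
B

Apply T(x,y,z) = (y, z, x) to each option, i.e. replace (x, y, z) by the transformed coordinates.
Substitute the transformed coordinates into each option and compare with the original:
(A) x - y  ->  (y) - (z) = y - z   [differs from x - y: not invariant]
(B) x + y + z  ->  (y) + (z) + (x) = x + y + z   [equals x + y + z: invariant]
(C) xy  ->  (y)(z) = yz   [differs from xy: not invariant]
(D) y + z  ->  (z) + (x) = x + z   [differs from y + z: not invariant]

Only option (B), x + y + z, is unchanged by the transformation.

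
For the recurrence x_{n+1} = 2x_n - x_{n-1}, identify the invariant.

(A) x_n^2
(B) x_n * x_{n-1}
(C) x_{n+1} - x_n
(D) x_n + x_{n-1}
C

For the recurrence x_{n+1} = 2x_n - x_{n-1}:

If x_{n+1} = 2x_n - x_{n-1}, then:
x_{n+1} - x_n = x_n - x_{n-1}
The first difference is constant throughout the sequence.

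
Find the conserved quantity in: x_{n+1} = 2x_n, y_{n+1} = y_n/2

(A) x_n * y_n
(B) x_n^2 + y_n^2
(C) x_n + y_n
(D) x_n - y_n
A

For the recurrence x_{n+1} = 2x_n, y_{n+1} = y_n/2:

x_{n+1} * y_{n+1} = (2x_n) * (y_n/2) = x_n * y_n
The product is conserved.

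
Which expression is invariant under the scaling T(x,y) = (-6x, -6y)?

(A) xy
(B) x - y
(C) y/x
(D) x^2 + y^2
C

Under the uniform scaling T(x,y) = (-6x, -6y):
Substitute the transformed coordinates into each option and compare with the original:
(A) xy  ->  (-6x)(-6y) = 36xy   [differs from xy: not invariant]
(B) x - y  ->  (-6x) - (-6y) = -6x + 6y   [differs from x - y: not invariant]
(C) y/x  ->  (-6y)/(-6x) = y/x   [equals y/x: invariant]
(D) x^2 + y^2  ->  (-6x)^2 + (-6y)^2 = 36x^2 + 36y^2   [differs from x^2 + y^2: not invariant]

Only option (C), y/x, is unchanged by the transformation.
The common factor -6 cancels in a ratio of coordinates, while sums, products and sums of squares pick up factors of -6 or 36.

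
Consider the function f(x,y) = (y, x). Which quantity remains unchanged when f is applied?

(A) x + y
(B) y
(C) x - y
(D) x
A

For f(x,y) = (y, x):
After applying f: x' = y, y' = x. So x' + y' = y + x = x + y.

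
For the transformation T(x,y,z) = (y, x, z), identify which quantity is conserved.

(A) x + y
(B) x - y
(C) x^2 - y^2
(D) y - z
A

Apply T(x,y,z) = (y, x, z) to each option, i.e. replace (x, y, z) by the transformed coordinates.
Substitute the transformed coordinates into each option and compare with the original:
(A) x + y  ->  (y) + (x) = x + y   [equals x + y: invariant]
(B) x - y  ->  (y) - (x) = -x + y   [differs from x - y: not invariant]
(C) x^2 - y^2  ->  (y)^2 - (x)^2 = -x^2 + y^2   [differs from x^2 - y^2: not invariant]
(D) y - z  ->  (x) - (z) = x - z   [differs from y - z: not invariant]

Only option (A), x + y, is unchanged by the transformation.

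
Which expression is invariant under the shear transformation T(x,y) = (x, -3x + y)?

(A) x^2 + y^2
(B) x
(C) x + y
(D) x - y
B

Under the shear T(x,y) = (x, -3x + y):
Substitute the transformed coordinates into each option and compare with the original:
(A) x^2 + y^2  ->  (x)^2 + (-3x + y)^2 = 10x^2 - 6xy + y^2   [differs from x^2 + y^2: not invariant]
(B) x  ->  (x) = x   [equals x: invariant]
(C) x + y  ->  (x) + (-3x + y) = -2x + y   [differs from x + y: not invariant]
(D) x - y  ->  (x) - (-3x + y) = 4x - y   [differs from x - y: not invariant]

Only option (B), x, is unchanged by the transformation.
A vertical shear moves points parallel to the y-axis, so the x-coordinate (and any function of x alone) is unchanged.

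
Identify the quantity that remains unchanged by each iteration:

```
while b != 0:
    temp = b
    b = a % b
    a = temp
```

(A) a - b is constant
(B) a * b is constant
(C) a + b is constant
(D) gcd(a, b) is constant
D

A loop invariant must hold before the first iteration and be re-established by every execution of the body.

(D) gcd(a, b) is constant: One iteration replaces (a, b) by (b, a mod b). Since a mod b = a - q*b for an integer q, any common divisor of a and b divides b and a mod b, and conversely; hence gcd(b, a mod b) = gcd(a, b). For instance (28, 6) -> (6, 4) keeps gcd = 2. At exit b = 0 and a = gcd of the original inputs.

The other options fail:
(A) a - b is constant: e.g. (a, b) = (28, 6) -> (6, 4): the difference goes from 22 to 2.
(B) a * b is constant: e.g. (a, b) = (28, 6) -> (6, 4): the product goes from 168 to 24.
(C) a + b is constant: e.g. (a, b) = (28, 6) -> (6, 4): the sum goes from 34 to 10.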